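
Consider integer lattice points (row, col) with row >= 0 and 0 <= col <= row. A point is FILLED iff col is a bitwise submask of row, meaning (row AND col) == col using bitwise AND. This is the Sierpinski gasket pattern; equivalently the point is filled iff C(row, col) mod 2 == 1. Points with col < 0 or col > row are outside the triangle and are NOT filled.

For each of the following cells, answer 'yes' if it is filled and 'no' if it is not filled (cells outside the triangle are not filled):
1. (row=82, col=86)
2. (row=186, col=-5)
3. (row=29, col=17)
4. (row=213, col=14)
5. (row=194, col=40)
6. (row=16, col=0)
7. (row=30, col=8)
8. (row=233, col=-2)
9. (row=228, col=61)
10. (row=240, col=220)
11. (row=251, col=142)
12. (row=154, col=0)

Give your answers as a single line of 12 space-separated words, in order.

(82,86): col outside [0, 82] -> not filled
(186,-5): col outside [0, 186] -> not filled
(29,17): row=0b11101, col=0b10001, row AND col = 0b10001 = 17; 17 == 17 -> filled
(213,14): row=0b11010101, col=0b1110, row AND col = 0b100 = 4; 4 != 14 -> empty
(194,40): row=0b11000010, col=0b101000, row AND col = 0b0 = 0; 0 != 40 -> empty
(16,0): row=0b10000, col=0b0, row AND col = 0b0 = 0; 0 == 0 -> filled
(30,8): row=0b11110, col=0b1000, row AND col = 0b1000 = 8; 8 == 8 -> filled
(233,-2): col outside [0, 233] -> not filled
(228,61): row=0b11100100, col=0b111101, row AND col = 0b100100 = 36; 36 != 61 -> empty
(240,220): row=0b11110000, col=0b11011100, row AND col = 0b11010000 = 208; 208 != 220 -> empty
(251,142): row=0b11111011, col=0b10001110, row AND col = 0b10001010 = 138; 138 != 142 -> empty
(154,0): row=0b10011010, col=0b0, row AND col = 0b0 = 0; 0 == 0 -> filled

Answer: no no yes no no yes yes no no no no yes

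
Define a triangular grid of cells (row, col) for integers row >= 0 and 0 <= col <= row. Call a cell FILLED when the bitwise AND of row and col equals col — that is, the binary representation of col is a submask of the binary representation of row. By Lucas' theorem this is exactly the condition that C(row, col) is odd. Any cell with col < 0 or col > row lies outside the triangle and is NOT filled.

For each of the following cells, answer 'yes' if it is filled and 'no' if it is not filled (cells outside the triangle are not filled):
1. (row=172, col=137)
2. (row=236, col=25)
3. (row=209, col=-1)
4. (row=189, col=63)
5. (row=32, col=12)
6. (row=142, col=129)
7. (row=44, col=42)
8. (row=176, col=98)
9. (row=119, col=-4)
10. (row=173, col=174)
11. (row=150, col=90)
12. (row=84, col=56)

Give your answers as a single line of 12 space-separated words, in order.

Answer: no no no no no no no no no no no no

Derivation:
(172,137): row=0b10101100, col=0b10001001, row AND col = 0b10001000 = 136; 136 != 137 -> empty
(236,25): row=0b11101100, col=0b11001, row AND col = 0b1000 = 8; 8 != 25 -> empty
(209,-1): col outside [0, 209] -> not filled
(189,63): row=0b10111101, col=0b111111, row AND col = 0b111101 = 61; 61 != 63 -> empty
(32,12): row=0b100000, col=0b1100, row AND col = 0b0 = 0; 0 != 12 -> empty
(142,129): row=0b10001110, col=0b10000001, row AND col = 0b10000000 = 128; 128 != 129 -> empty
(44,42): row=0b101100, col=0b101010, row AND col = 0b101000 = 40; 40 != 42 -> empty
(176,98): row=0b10110000, col=0b1100010, row AND col = 0b100000 = 32; 32 != 98 -> empty
(119,-4): col outside [0, 119] -> not filled
(173,174): col outside [0, 173] -> not filled
(150,90): row=0b10010110, col=0b1011010, row AND col = 0b10010 = 18; 18 != 90 -> empty
(84,56): row=0b1010100, col=0b111000, row AND col = 0b10000 = 16; 16 != 56 -> empty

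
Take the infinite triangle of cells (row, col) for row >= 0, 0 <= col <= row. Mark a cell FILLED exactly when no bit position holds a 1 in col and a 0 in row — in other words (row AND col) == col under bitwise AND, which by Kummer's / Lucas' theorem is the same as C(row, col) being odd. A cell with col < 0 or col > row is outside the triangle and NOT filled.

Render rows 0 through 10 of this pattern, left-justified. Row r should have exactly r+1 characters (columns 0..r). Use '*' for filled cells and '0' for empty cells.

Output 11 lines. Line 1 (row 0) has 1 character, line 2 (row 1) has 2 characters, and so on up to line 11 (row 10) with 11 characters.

r0=0: *
r1=1: **
r2=10: *0*
r3=11: ****
r4=100: *000*
r5=101: **00**
r6=110: *0*0*0*
r7=111: ********
r8=1000: *0000000*
r9=1001: **000000**
r10=1010: *0*00000*0*

Answer: *
**
*0*
****
*000*
**00**
*0*0*0*
********
*0000000*
**000000**
*0*00000*0*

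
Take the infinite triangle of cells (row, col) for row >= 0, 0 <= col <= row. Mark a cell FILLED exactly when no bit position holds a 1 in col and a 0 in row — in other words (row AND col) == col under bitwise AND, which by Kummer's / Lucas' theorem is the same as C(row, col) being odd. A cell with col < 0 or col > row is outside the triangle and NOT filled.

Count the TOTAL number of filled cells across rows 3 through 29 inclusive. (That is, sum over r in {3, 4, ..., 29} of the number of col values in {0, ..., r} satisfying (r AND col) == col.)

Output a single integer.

Answer: 190

Derivation:
r3=11 pc2: +4 =4
r4=100 pc1: +2 =6
r5=101 pc2: +4 =10
r6=110 pc2: +4 =14
r7=111 pc3: +8 =22
r8=1000 pc1: +2 =24
r9=1001 pc2: +4 =28
r10=1010 pc2: +4 =32
r11=1011 pc3: +8 =40
r12=1100 pc2: +4 =44
r13=1101 pc3: +8 =52
r14=1110 pc3: +8 =60
r15=1111 pc4: +16 =76
r16=10000 pc1: +2 =78
r17=10001 pc2: +4 =82
r18=10010 pc2: +4 =86
r19=10011 pc3: +8 =94
r20=10100 pc2: +4 =98
r21=10101 pc3: +8 =106
r22=10110 pc3: +8 =114
r23=10111 pc4: +16 =130
r24=11000 pc2: +4 =134
r25=11001 pc3: +8 =142
r26=11010 pc3: +8 =150
r27=11011 pc4: +16 =166
r28=11100 pc3: +8 =174
r29=11101 pc4: +16 =190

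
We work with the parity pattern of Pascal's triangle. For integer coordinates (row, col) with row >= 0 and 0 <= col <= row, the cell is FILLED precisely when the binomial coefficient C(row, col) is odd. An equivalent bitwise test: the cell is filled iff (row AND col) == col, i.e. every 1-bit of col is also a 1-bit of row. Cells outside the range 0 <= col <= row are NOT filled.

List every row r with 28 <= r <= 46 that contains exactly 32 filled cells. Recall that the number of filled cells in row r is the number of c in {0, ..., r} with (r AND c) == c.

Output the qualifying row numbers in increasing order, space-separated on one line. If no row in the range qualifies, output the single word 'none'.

Answer: 31

Derivation:
Row r has 2^popcount(r) filled cells, so we need popcount(r) = log2(32) = 5.
Scan r = 28..46 and keep those with exactly 5 one-bits:
r=28=11100 popcount=3 -> skip
r=29=11101 popcount=4 -> skip
r=30=11110 popcount=4 -> skip
r=31=11111 popcount=5 -> KEEP
r=32=100000 popcount=1 -> skip
r=33=100001 popcount=2 -> skip
r=34=100010 popcount=2 -> skip
r=35=100011 popcount=3 -> skip
r=36=100100 popcount=2 -> skip
r=37=100101 popcount=3 -> skip
r=38=100110 popcount=3 -> skip
r=39=100111 popcount=4 -> skip
r=40=101000 popcount=2 -> skip
r=41=101001 popcount=3 -> skip
r=42=101010 popcount=3 -> skip
r=43=101011 popcount=4 -> skip
r=44=101100 popcount=3 -> skip
r=45=101101 popcount=4 -> skip
r=46=101110 popcount=4 -> skip
Kept rows: 31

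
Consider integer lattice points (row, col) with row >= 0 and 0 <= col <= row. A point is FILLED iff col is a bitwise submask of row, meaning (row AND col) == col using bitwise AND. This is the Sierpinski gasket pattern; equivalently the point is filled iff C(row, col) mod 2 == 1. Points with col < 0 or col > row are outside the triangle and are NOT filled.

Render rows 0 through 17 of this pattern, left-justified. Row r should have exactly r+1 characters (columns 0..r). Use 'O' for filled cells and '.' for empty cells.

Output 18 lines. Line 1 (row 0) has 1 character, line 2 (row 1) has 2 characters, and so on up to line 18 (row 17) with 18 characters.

r0=0: O
r1=1: OO
r2=10: O.O
r3=11: OOOO
r4=100: O...O
r5=101: OO..OO
r6=110: O.O.O.O
r7=111: OOOOOOOO
r8=1000: O.......O
r9=1001: OO......OO
r10=1010: O.O.....O.O
r11=1011: OOOO....OOOO
r12=1100: O...O...O...O
r13=1101: OO..OO..OO..OO
r14=1110: O.O.O.O.O.O.O.O
r15=1111: OOOOOOOOOOOOOOOO
r16=10000: O...............O
r17=10001: OO..............OO

Answer: O
OO
O.O
OOOO
O...O
OO..OO
O.O.O.O
OOOOOOOO
O.......O
OO......OO
O.O.....O.O
OOOO....OOOO
O...O...O...O
OO..OO..OO..OO
O.O.O.O.O.O.O.O
OOOOOOOOOOOOOOOO
O...............O
OO..............OO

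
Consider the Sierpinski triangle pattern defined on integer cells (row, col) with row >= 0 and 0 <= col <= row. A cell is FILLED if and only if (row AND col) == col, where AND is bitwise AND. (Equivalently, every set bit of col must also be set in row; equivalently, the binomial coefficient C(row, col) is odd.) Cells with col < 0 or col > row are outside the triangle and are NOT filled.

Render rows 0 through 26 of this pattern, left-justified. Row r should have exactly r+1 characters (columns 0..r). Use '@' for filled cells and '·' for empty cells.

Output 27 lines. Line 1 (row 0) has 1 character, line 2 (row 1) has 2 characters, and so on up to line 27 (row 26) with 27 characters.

Answer: @
@@
@·@
@@@@
@···@
@@··@@
@·@·@·@
@@@@@@@@
@·······@
@@······@@
@·@·····@·@
@@@@····@@@@
@···@···@···@
@@··@@··@@··@@
@·@·@·@·@·@·@·@
@@@@@@@@@@@@@@@@
@···············@
@@··············@@
@·@·············@·@
@@@@············@@@@
@···@···········@···@
@@··@@··········@@··@@
@·@·@·@·········@·@·@·@
@@@@@@@@········@@@@@@@@
@·······@·······@·······@
@@······@@······@@······@@
@·@·····@·@·····@·@·····@·@

Derivation:
r0=0: @
r1=1: @@
r2=10: @·@
r3=11: @@@@
r4=100: @···@
r5=101: @@··@@
r6=110: @·@·@·@
r7=111: @@@@@@@@
r8=1000: @·······@
r9=1001: @@······@@
r10=1010: @·@·····@·@
r11=1011: @@@@····@@@@
r12=1100: @···@···@···@
r13=1101: @@··@@··@@··@@
r14=1110: @·@·@·@·@·@·@·@
r15=1111: @@@@@@@@@@@@@@@@
r16=10000: @···············@
r17=10001: @@··············@@
r18=10010: @·@·············@·@
r19=10011: @@@@············@@@@
r20=10100: @···@···········@···@
r21=10101: @@··@@··········@@··@@
r22=10110: @·@·@·@·········@·@·@·@
r23=10111: @@@@@@@@········@@@@@@@@
r24=11000: @·······@·······@·······@
r25=11001: @@······@@······@@······@@
r26=11010: @·@·····@·@·····@·@·····@·@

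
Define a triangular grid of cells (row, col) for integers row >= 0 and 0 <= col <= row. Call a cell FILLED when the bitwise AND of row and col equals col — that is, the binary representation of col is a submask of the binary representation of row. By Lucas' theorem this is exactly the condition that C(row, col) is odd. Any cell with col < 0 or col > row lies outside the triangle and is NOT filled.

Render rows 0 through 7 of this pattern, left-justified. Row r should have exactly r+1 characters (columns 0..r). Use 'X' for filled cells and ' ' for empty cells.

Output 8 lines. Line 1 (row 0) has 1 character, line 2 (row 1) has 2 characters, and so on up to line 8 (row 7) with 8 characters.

r0=0: X
r1=1: XX
r2=10: X X
r3=11: XXXX
r4=100: X   X
r5=101: XX  XX
r6=110: X X X X
r7=111: XXXXXXXX

Answer: X
XX
X X
XXXX
X   X
XX  XX
X X X X
XXXXXXXX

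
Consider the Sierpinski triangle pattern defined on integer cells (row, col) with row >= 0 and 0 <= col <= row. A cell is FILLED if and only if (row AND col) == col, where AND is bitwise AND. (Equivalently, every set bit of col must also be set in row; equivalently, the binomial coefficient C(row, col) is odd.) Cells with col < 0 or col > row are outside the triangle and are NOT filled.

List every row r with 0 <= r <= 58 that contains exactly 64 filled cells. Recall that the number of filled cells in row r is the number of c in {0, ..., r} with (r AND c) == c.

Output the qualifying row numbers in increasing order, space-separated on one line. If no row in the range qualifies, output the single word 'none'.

Answer: none

Derivation:
Row r has 2^popcount(r) filled cells, so we need popcount(r) = log2(64) = 6.
Scan r = 0..58 and keep those with exactly 6 one-bits:
r=0=0 popcount=0 -> skip
r=1=1 popcount=1 -> skip
r=2=10 popcount=1 -> skip
r=3=11 popcount=2 -> skip
r=4=100 popcount=1 -> skip
r=5=101 popcount=2 -> skip
r=6=110 popcount=2 -> skip
r=7=111 popcount=3 -> skip
r=8=1000 popcount=1 -> skip
r=9=1001 popcount=2 -> skip
r=10=1010 popcount=2 -> skip
r=11=1011 popcount=3 -> skip
r=12=1100 popcount=2 -> skip
r=13=1101 popcount=3 -> skip
r=14=1110 popcount=3 -> skip
r=15=1111 popcount=4 -> skip
r=16=10000 popcount=1 -> skip
r=17=10001 popcount=2 -> skip
r=18=10010 popcount=2 -> skip
r=19=10011 popcount=3 -> skip
r=20=10100 popcount=2 -> skip
r=21=10101 popcount=3 -> skip
r=22=10110 popcount=3 -> skip
r=23=10111 popcount=4 -> skip
r=24=11000 popcount=2 -> skip
r=25=11001 popcount=3 -> skip
r=26=11010 popcount=3 -> skip
r=27=11011 popcount=4 -> skip
r=28=11100 popcount=3 -> skip
r=29=11101 popcount=4 -> skip
r=30=11110 popcount=4 -> skip
r=31=11111 popcount=5 -> skip
r=32=100000 popcount=1 -> skip
r=33=100001 popcount=2 -> skip
r=34=100010 popcount=2 -> skip
r=35=100011 popcount=3 -> skip
r=36=100100 popcount=2 -> skip
r=37=100101 popcount=3 -> skip
r=38=100110 popcount=3 -> skip
r=39=100111 popcount=4 -> skip
r=40=101000 popcount=2 -> skip
r=41=101001 popcount=3 -> skip
r=42=101010 popcount=3 -> skip
r=43=101011 popcount=4 -> skip
r=44=101100 popcount=3 -> skip
r=45=101101 popcount=4 -> skip
r=46=101110 popcount=4 -> skip
r=47=101111 popcount=5 -> skip
r=48=110000 popcount=2 -> skip
r=49=110001 popcount=3 -> skip
r=50=110010 popcount=3 -> skip
r=51=110011 popcount=4 -> skip
r=52=110100 popcount=3 -> skip
r=53=110101 popcount=4 -> skip
r=54=110110 popcount=4 -> skip
r=55=110111 popcount=5 -> skip
r=56=111000 popcount=3 -> skip
r=57=111001 popcount=4 -> skip
r=58=111010 popcount=4 -> skip
Kept rows: none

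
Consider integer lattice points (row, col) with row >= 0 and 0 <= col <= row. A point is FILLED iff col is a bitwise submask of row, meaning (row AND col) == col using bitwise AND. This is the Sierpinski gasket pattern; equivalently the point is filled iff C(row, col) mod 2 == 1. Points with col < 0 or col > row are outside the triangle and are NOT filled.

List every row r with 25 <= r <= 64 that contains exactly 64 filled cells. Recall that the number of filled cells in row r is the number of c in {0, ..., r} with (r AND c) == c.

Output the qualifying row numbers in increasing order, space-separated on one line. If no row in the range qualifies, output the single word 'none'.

Answer: 63

Derivation:
Row r has 2^popcount(r) filled cells, so we need popcount(r) = log2(64) = 6.
Scan r = 25..64 and keep those with exactly 6 one-bits:
r=25=11001 popcount=3 -> skip
r=26=11010 popcount=3 -> skip
r=27=11011 popcount=4 -> skip
r=28=11100 popcount=3 -> skip
r=29=11101 popcount=4 -> skip
r=30=11110 popcount=4 -> skip
r=31=11111 popcount=5 -> skip
r=32=100000 popcount=1 -> skip
r=33=100001 popcount=2 -> skip
r=34=100010 popcount=2 -> skip
r=35=100011 popcount=3 -> skip
r=36=100100 popcount=2 -> skip
r=37=100101 popcount=3 -> skip
r=38=100110 popcount=3 -> skip
r=39=100111 popcount=4 -> skip
r=40=101000 popcount=2 -> skip
r=41=101001 popcount=3 -> skip
r=42=101010 popcount=3 -> skip
r=43=101011 popcount=4 -> skip
r=44=101100 popcount=3 -> skip
r=45=101101 popcount=4 -> skip
r=46=101110 popcount=4 -> skip
r=47=101111 popcount=5 -> skip
r=48=110000 popcount=2 -> skip
r=49=110001 popcount=3 -> skip
r=50=110010 popcount=3 -> skip
r=51=110011 popcount=4 -> skip
r=52=110100 popcount=3 -> skip
r=53=110101 popcount=4 -> skip
r=54=110110 popcount=4 -> skip
r=55=110111 popcount=5 -> skip
r=56=111000 popcount=3 -> skip
r=57=111001 popcount=4 -> skip
r=58=111010 popcount=4 -> skip
r=59=111011 popcount=5 -> skip
r=60=111100 popcount=4 -> skip
r=61=111101 popcount=5 -> skip
r=62=111110 popcount=5 -> skip
r=63=111111 popcount=6 -> KEEP
r=64=1000000 popcount=1 -> skip
Kept rows: 63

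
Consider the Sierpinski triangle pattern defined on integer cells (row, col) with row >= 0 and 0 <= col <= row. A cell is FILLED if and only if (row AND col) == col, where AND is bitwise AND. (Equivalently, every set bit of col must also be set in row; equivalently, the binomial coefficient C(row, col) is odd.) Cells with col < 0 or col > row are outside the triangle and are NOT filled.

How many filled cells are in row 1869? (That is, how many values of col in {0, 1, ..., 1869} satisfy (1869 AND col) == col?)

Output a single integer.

Answer: 128

Derivation:
1869 in binary = 11101001101
popcount(1869) = number of 1-bits in 11101001101 = 7
A col c satisfies (1869 AND c) == c iff every set bit of c is also set in 1869; each of the 7 set bits of 1869 can independently be on or off in c.
count = 2^7 = 128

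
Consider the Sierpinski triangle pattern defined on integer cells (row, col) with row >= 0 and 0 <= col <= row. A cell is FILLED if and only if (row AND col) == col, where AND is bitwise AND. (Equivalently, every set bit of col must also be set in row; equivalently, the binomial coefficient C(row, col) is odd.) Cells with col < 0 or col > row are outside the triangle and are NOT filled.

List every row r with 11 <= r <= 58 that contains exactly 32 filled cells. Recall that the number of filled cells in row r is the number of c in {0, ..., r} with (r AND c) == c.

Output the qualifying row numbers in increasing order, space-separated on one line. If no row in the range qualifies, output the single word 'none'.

Row r has 2^popcount(r) filled cells, so we need popcount(r) = log2(32) = 5.
Scan r = 11..58 and keep those with exactly 5 one-bits:
r=11=1011 popcount=3 -> skip
r=12=1100 popcount=2 -> skip
r=13=1101 popcount=3 -> skip
r=14=1110 popcount=3 -> skip
r=15=1111 popcount=4 -> skip
r=16=10000 popcount=1 -> skip
r=17=10001 popcount=2 -> skip
r=18=10010 popcount=2 -> skip
r=19=10011 popcount=3 -> skip
r=20=10100 popcount=2 -> skip
r=21=10101 popcount=3 -> skip
r=22=10110 popcount=3 -> skip
r=23=10111 popcount=4 -> skip
r=24=11000 popcount=2 -> skip
r=25=11001 popcount=3 -> skip
r=26=11010 popcount=3 -> skip
r=27=11011 popcount=4 -> skip
r=28=11100 popcount=3 -> skip
r=29=11101 popcount=4 -> skip
r=30=11110 popcount=4 -> skip
r=31=11111 popcount=5 -> KEEP
r=32=100000 popcount=1 -> skip
r=33=100001 popcount=2 -> skip
r=34=100010 popcount=2 -> skip
r=35=100011 popcount=3 -> skip
r=36=100100 popcount=2 -> skip
r=37=100101 popcount=3 -> skip
r=38=100110 popcount=3 -> skip
r=39=100111 popcount=4 -> skip
r=40=101000 popcount=2 -> skip
r=41=101001 popcount=3 -> skip
r=42=101010 popcount=3 -> skip
r=43=101011 popcount=4 -> skip
r=44=101100 popcount=3 -> skip
r=45=101101 popcount=4 -> skip
r=46=101110 popcount=4 -> skip
r=47=101111 popcount=5 -> KEEP
r=48=110000 popcount=2 -> skip
r=49=110001 popcount=3 -> skip
r=50=110010 popcount=3 -> skip
r=51=110011 popcount=4 -> skip
r=52=110100 popcount=3 -> skip
r=53=110101 popcount=4 -> skip
r=54=110110 popcount=4 -> skip
r=55=110111 popcount=5 -> KEEP
r=56=111000 popcount=3 -> skip
r=57=111001 popcount=4 -> skip
r=58=111010 popcount=4 -> skip
Kept rows: 31 47 55

Answer: 31 47 55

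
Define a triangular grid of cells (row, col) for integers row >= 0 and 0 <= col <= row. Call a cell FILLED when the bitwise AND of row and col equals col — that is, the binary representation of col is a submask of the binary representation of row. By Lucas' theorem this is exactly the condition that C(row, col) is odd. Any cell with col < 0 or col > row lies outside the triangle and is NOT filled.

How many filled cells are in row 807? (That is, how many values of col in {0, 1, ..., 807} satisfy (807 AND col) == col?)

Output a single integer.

807 in binary = 1100100111
popcount(807) = number of 1-bits in 1100100111 = 6
A col c satisfies (807 AND c) == c iff every set bit of c is also set in 807; each of the 6 set bits of 807 can independently be on or off in c.
count = 2^6 = 64

Answer: 64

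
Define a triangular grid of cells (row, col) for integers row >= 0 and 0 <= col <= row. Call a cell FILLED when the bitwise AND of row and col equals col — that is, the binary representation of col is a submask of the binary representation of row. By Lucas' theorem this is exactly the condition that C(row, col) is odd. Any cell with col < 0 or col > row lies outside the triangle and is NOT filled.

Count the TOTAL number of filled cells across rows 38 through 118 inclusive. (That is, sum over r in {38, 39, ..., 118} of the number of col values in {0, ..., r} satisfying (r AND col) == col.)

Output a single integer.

r38=100110 pc3: +8 =8
r39=100111 pc4: +16 =24
r40=101000 pc2: +4 =28
r41=101001 pc3: +8 =36
r42=101010 pc3: +8 =44
r43=101011 pc4: +16 =60
r44=101100 pc3: +8 =68
r45=101101 pc4: +16 =84
r46=101110 pc4: +16 =100
r47=101111 pc5: +32 =132
r48=110000 pc2: +4 =136
r49=110001 pc3: +8 =144
r50=110010 pc3: +8 =152
r51=110011 pc4: +16 =168
r52=110100 pc3: +8 =176
r53=110101 pc4: +16 =192
r54=110110 pc4: +16 =208
r55=110111 pc5: +32 =240
r56=111000 pc3: +8 =248
r57=111001 pc4: +16 =264
r58=111010 pc4: +16 =280
r59=111011 pc5: +32 =312
r60=111100 pc4: +16 =328
r61=111101 pc5: +32 =360
r62=111110 pc5: +32 =392
r63=111111 pc6: +64 =456
r64=1000000 pc1: +2 =458
r65=1000001 pc2: +4 =462
r66=1000010 pc2: +4 =466
r67=1000011 pc3: +8 =474
r68=1000100 pc2: +4 =478
r69=1000101 pc3: +8 =486
r70=1000110 pc3: +8 =494
r71=1000111 pc4: +16 =510
r72=1001000 pc2: +4 =514
r73=1001001 pc3: +8 =522
r74=1001010 pc3: +8 =530
r75=1001011 pc4: +16 =546
r76=1001100 pc3: +8 =554
r77=1001101 pc4: +16 =570
r78=1001110 pc4: +16 =586
r79=1001111 pc5: +32 =618
r80=1010000 pc2: +4 =622
r81=1010001 pc3: +8 =630
r82=1010010 pc3: +8 =638
r83=1010011 pc4: +16 =654
r84=1010100 pc3: +8 =662
r85=1010101 pc4: +16 =678
r86=1010110 pc4: +16 =694
r87=1010111 pc5: +32 =726
r88=1011000 pc3: +8 =734
r89=1011001 pc4: +16 =750
r90=1011010 pc4: +16 =766
r91=1011011 pc5: +32 =798
r92=1011100 pc4: +16 =814
r93=1011101 pc5: +32 =846
r94=1011110 pc5: +32 =878
r95=1011111 pc6: +64 =942
r96=1100000 pc2: +4 =946
r97=1100001 pc3: +8 =954
r98=1100010 pc3: +8 =962
r99=1100011 pc4: +16 =978
r100=1100100 pc3: +8 =986
r101=1100101 pc4: +16 =1002
r102=1100110 pc4: +16 =1018
r103=1100111 pc5: +32 =1050
r104=1101000 pc3: +8 =1058
r105=1101001 pc4: +16 =1074
r106=1101010 pc4: +16 =1090
r107=1101011 pc5: +32 =1122
r108=1101100 pc4: +16 =1138
r109=1101101 pc5: +32 =1170
r110=1101110 pc5: +32 =1202
r111=1101111 pc6: +64 =1266
r112=1110000 pc3: +8 =1274
r113=1110001 pc4: +16 =1290
r114=1110010 pc4: +16 =1306
r115=1110011 pc5: +32 =1338
r116=1110100 pc4: +16 =1354
r117=1110101 pc5: +32 =1386
r118=1110110 pc5: +32 =1418

Answer: 1418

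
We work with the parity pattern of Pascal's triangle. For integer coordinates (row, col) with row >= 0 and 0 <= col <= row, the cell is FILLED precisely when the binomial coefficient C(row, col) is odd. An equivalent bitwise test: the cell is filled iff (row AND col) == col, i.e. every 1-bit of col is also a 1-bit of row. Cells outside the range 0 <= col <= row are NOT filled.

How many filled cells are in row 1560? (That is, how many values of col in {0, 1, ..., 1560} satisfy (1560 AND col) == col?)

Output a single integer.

Answer: 16

Derivation:
1560 in binary = 11000011000
popcount(1560) = number of 1-bits in 11000011000 = 4
A col c satisfies (1560 AND c) == c iff every set bit of c is also set in 1560; each of the 4 set bits of 1560 can independently be on or off in c.
count = 2^4 = 16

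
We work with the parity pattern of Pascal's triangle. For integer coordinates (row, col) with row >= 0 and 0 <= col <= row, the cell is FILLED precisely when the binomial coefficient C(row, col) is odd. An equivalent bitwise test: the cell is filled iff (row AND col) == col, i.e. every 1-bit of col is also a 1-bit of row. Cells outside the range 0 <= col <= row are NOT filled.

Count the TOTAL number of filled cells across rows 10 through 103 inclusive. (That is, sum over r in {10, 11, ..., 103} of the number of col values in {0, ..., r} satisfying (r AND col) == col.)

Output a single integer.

r10=1010 pc2: +4 =4
r11=1011 pc3: +8 =12
r12=1100 pc2: +4 =16
r13=1101 pc3: +8 =24
r14=1110 pc3: +8 =32
r15=1111 pc4: +16 =48
r16=10000 pc1: +2 =50
r17=10001 pc2: +4 =54
r18=10010 pc2: +4 =58
r19=10011 pc3: +8 =66
r20=10100 pc2: +4 =70
r21=10101 pc3: +8 =78
r22=10110 pc3: +8 =86
r23=10111 pc4: +16 =102
r24=11000 pc2: +4 =106
r25=11001 pc3: +8 =114
r26=11010 pc3: +8 =122
r27=11011 pc4: +16 =138
r28=11100 pc3: +8 =146
r29=11101 pc4: +16 =162
r30=11110 pc4: +16 =178
r31=11111 pc5: +32 =210
r32=100000 pc1: +2 =212
r33=100001 pc2: +4 =216
r34=100010 pc2: +4 =220
r35=100011 pc3: +8 =228
r36=100100 pc2: +4 =232
r37=100101 pc3: +8 =240
r38=100110 pc3: +8 =248
r39=100111 pc4: +16 =264
r40=101000 pc2: +4 =268
r41=101001 pc3: +8 =276
r42=101010 pc3: +8 =284
r43=101011 pc4: +16 =300
r44=101100 pc3: +8 =308
r45=101101 pc4: +16 =324
r46=101110 pc4: +16 =340
r47=101111 pc5: +32 =372
r48=110000 pc2: +4 =376
r49=110001 pc3: +8 =384
r50=110010 pc3: +8 =392
r51=110011 pc4: +16 =408
r52=110100 pc3: +8 =416
r53=110101 pc4: +16 =432
r54=110110 pc4: +16 =448
r55=110111 pc5: +32 =480
r56=111000 pc3: +8 =488
r57=111001 pc4: +16 =504
r58=111010 pc4: +16 =520
r59=111011 pc5: +32 =552
r60=111100 pc4: +16 =568
r61=111101 pc5: +32 =600
r62=111110 pc5: +32 =632
r63=111111 pc6: +64 =696
r64=1000000 pc1: +2 =698
r65=1000001 pc2: +4 =702
r66=1000010 pc2: +4 =706
r67=1000011 pc3: +8 =714
r68=1000100 pc2: +4 =718
r69=1000101 pc3: +8 =726
r70=1000110 pc3: +8 =734
r71=1000111 pc4: +16 =750
r72=1001000 pc2: +4 =754
r73=1001001 pc3: +8 =762
r74=1001010 pc3: +8 =770
r75=1001011 pc4: +16 =786
r76=1001100 pc3: +8 =794
r77=1001101 pc4: +16 =810
r78=1001110 pc4: +16 =826
r79=1001111 pc5: +32 =858
r80=1010000 pc2: +4 =862
r81=1010001 pc3: +8 =870
r82=1010010 pc3: +8 =878
r83=1010011 pc4: +16 =894
r84=1010100 pc3: +8 =902
r85=1010101 pc4: +16 =918
r86=1010110 pc4: +16 =934
r87=1010111 pc5: +32 =966
r88=1011000 pc3: +8 =974
r89=1011001 pc4: +16 =990
r90=1011010 pc4: +16 =1006
r91=1011011 pc5: +32 =1038
r92=1011100 pc4: +16 =1054
r93=1011101 pc5: +32 =1086
r94=1011110 pc5: +32 =1118
r95=1011111 pc6: +64 =1182
r96=1100000 pc2: +4 =1186
r97=1100001 pc3: +8 =1194
r98=1100010 pc3: +8 =1202
r99=1100011 pc4: +16 =1218
r100=1100100 pc3: +8 =1226
r101=1100101 pc4: +16 =1242
r102=1100110 pc4: +16 =1258
r103=1100111 pc5: +32 =1290

Answer: 1290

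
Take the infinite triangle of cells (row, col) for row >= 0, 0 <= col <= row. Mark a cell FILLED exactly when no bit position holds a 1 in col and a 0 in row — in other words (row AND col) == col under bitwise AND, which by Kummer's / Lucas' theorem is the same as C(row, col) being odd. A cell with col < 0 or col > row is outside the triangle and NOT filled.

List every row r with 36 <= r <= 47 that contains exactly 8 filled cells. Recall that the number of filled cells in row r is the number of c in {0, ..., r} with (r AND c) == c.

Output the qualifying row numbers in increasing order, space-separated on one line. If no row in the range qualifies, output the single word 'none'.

Row r has 2^popcount(r) filled cells, so we need popcount(r) = log2(8) = 3.
Scan r = 36..47 and keep those with exactly 3 one-bits:
r=36=100100 popcount=2 -> skip
r=37=100101 popcount=3 -> KEEP
r=38=100110 popcount=3 -> KEEP
r=39=100111 popcount=4 -> skip
r=40=101000 popcount=2 -> skip
r=41=101001 popcount=3 -> KEEP
r=42=101010 popcount=3 -> KEEP
r=43=101011 popcount=4 -> skip
r=44=101100 popcount=3 -> KEEP
r=45=101101 popcount=4 -> skip
r=46=101110 popcount=4 -> skip
r=47=101111 popcount=5 -> skip
Kept rows: 37 38 41 42 44

Answer: 37 38 41 42 44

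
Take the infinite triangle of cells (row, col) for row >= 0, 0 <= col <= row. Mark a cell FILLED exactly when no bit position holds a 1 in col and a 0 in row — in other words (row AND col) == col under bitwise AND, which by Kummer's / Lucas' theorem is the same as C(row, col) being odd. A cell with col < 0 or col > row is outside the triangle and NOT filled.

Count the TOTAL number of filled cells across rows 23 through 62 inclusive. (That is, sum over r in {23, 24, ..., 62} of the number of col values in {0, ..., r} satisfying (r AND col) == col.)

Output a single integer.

Answer: 546

Derivation:
r23=10111 pc4: +16 =16
r24=11000 pc2: +4 =20
r25=11001 pc3: +8 =28
r26=11010 pc3: +8 =36
r27=11011 pc4: +16 =52
r28=11100 pc3: +8 =60
r29=11101 pc4: +16 =76
r30=11110 pc4: +16 =92
r31=11111 pc5: +32 =124
r32=100000 pc1: +2 =126
r33=100001 pc2: +4 =130
r34=100010 pc2: +4 =134
r35=100011 pc3: +8 =142
r36=100100 pc2: +4 =146
r37=100101 pc3: +8 =154
r38=100110 pc3: +8 =162
r39=100111 pc4: +16 =178
r40=101000 pc2: +4 =182
r41=101001 pc3: +8 =190
r42=101010 pc3: +8 =198
r43=101011 pc4: +16 =214
r44=101100 pc3: +8 =222
r45=101101 pc4: +16 =238
r46=101110 pc4: +16 =254
r47=101111 pc5: +32 =286
r48=110000 pc2: +4 =290
r49=110001 pc3: +8 =298
r50=110010 pc3: +8 =306
r51=110011 pc4: +16 =322
r52=110100 pc3: +8 =330
r53=110101 pc4: +16 =346
r54=110110 pc4: +16 =362
r55=110111 pc5: +32 =394
r56=111000 pc3: +8 =402
r57=111001 pc4: +16 =418
r58=111010 pc4: +16 =434
r59=111011 pc5: +32 =466
r60=111100 pc4: +16 =482
r61=111101 pc5: +32 =514
r62=111110 pc5: +32 =546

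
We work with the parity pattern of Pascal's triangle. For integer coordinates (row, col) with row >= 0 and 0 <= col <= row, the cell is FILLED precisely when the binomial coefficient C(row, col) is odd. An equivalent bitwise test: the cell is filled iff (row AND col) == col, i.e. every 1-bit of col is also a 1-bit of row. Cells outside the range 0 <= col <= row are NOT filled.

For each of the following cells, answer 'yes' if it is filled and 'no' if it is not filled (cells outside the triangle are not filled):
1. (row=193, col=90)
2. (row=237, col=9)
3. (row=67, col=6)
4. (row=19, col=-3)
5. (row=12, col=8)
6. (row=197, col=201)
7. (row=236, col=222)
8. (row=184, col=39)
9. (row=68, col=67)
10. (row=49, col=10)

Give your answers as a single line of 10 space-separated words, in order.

(193,90): row=0b11000001, col=0b1011010, row AND col = 0b1000000 = 64; 64 != 90 -> empty
(237,9): row=0b11101101, col=0b1001, row AND col = 0b1001 = 9; 9 == 9 -> filled
(67,6): row=0b1000011, col=0b110, row AND col = 0b10 = 2; 2 != 6 -> empty
(19,-3): col outside [0, 19] -> not filled
(12,8): row=0b1100, col=0b1000, row AND col = 0b1000 = 8; 8 == 8 -> filled
(197,201): col outside [0, 197] -> not filled
(236,222): row=0b11101100, col=0b11011110, row AND col = 0b11001100 = 204; 204 != 222 -> empty
(184,39): row=0b10111000, col=0b100111, row AND col = 0b100000 = 32; 32 != 39 -> empty
(68,67): row=0b1000100, col=0b1000011, row AND col = 0b1000000 = 64; 64 != 67 -> empty
(49,10): row=0b110001, col=0b1010, row AND col = 0b0 = 0; 0 != 10 -> empty

Answer: no yes no no yes no no no no no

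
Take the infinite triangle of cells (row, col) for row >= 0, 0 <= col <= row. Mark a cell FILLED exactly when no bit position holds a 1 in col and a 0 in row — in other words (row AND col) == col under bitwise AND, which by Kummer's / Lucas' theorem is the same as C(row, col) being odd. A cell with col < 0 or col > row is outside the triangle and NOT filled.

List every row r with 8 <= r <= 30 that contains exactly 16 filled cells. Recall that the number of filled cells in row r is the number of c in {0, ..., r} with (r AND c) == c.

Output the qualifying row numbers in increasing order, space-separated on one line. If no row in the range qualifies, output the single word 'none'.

Row r has 2^popcount(r) filled cells, so we need popcount(r) = log2(16) = 4.
Scan r = 8..30 and keep those with exactly 4 one-bits:
r=8=1000 popcount=1 -> skip
r=9=1001 popcount=2 -> skip
r=10=1010 popcount=2 -> skip
r=11=1011 popcount=3 -> skip
r=12=1100 popcount=2 -> skip
r=13=1101 popcount=3 -> skip
r=14=1110 popcount=3 -> skip
r=15=1111 popcount=4 -> KEEP
r=16=10000 popcount=1 -> skip
r=17=10001 popcount=2 -> skip
r=18=10010 popcount=2 -> skip
r=19=10011 popcount=3 -> skip
r=20=10100 popcount=2 -> skip
r=21=10101 popcount=3 -> skip
r=22=10110 popcount=3 -> skip
r=23=10111 popcount=4 -> KEEP
r=24=11000 popcount=2 -> skip
r=25=11001 popcount=3 -> skip
r=26=11010 popcount=3 -> skip
r=27=11011 popcount=4 -> KEEP
r=28=11100 popcount=3 -> skip
r=29=11101 popcount=4 -> KEEP
r=30=11110 popcount=4 -> KEEP
Kept rows: 15 23 27 29 30

Answer: 15 23 27 29 30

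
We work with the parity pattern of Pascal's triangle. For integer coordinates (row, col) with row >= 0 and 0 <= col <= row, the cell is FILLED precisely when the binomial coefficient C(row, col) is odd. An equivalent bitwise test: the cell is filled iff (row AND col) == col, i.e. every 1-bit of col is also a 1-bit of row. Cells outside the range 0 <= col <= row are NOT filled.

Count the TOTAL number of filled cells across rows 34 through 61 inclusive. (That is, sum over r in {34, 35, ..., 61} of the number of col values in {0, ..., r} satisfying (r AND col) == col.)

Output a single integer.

r34=100010 pc2: +4 =4
r35=100011 pc3: +8 =12
r36=100100 pc2: +4 =16
r37=100101 pc3: +8 =24
r38=100110 pc3: +8 =32
r39=100111 pc4: +16 =48
r40=101000 pc2: +4 =52
r41=101001 pc3: +8 =60
r42=101010 pc3: +8 =68
r43=101011 pc4: +16 =84
r44=101100 pc3: +8 =92
r45=101101 pc4: +16 =108
r46=101110 pc4: +16 =124
r47=101111 pc5: +32 =156
r48=110000 pc2: +4 =160
r49=110001 pc3: +8 =168
r50=110010 pc3: +8 =176
r51=110011 pc4: +16 =192
r52=110100 pc3: +8 =200
r53=110101 pc4: +16 =216
r54=110110 pc4: +16 =232
r55=110111 pc5: +32 =264
r56=111000 pc3: +8 =272
r57=111001 pc4: +16 =288
r58=111010 pc4: +16 =304
r59=111011 pc5: +32 =336
r60=111100 pc4: +16 =352
r61=111101 pc5: +32 =384

Answer: 384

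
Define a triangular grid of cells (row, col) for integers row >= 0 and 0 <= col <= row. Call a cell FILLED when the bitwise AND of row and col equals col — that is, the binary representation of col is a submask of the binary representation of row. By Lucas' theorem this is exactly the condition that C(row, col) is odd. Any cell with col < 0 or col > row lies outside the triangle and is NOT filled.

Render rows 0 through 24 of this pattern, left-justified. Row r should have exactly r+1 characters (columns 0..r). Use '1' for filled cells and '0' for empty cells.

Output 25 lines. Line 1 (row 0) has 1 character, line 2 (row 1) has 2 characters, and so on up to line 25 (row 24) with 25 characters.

r0=0: 1
r1=1: 11
r2=10: 101
r3=11: 1111
r4=100: 10001
r5=101: 110011
r6=110: 1010101
r7=111: 11111111
r8=1000: 100000001
r9=1001: 1100000011
r10=1010: 10100000101
r11=1011: 111100001111
r12=1100: 1000100010001
r13=1101: 11001100110011
r14=1110: 101010101010101
r15=1111: 1111111111111111
r16=10000: 10000000000000001
r17=10001: 110000000000000011
r18=10010: 1010000000000000101
r19=10011: 11110000000000001111
r20=10100: 100010000000000010001
r21=10101: 1100110000000000110011
r22=10110: 10101010000000001010101
r23=10111: 111111110000000011111111
r24=11000: 1000000010000000100000001

Answer: 1
11
101
1111
10001
110011
1010101
11111111
100000001
1100000011
10100000101
111100001111
1000100010001
11001100110011
101010101010101
1111111111111111
10000000000000001
110000000000000011
1010000000000000101
11110000000000001111
100010000000000010001
1100110000000000110011
10101010000000001010101
111111110000000011111111
1000000010000000100000001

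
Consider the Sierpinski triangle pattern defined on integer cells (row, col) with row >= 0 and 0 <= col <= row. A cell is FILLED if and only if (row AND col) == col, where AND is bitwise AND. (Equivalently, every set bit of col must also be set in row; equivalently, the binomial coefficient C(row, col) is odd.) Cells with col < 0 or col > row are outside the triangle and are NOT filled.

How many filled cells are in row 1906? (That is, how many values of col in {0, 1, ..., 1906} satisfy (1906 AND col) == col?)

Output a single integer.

1906 in binary = 11101110010
popcount(1906) = number of 1-bits in 11101110010 = 7
A col c satisfies (1906 AND c) == c iff every set bit of c is also set in 1906; each of the 7 set bits of 1906 can independently be on or off in c.
count = 2^7 = 128

Answer: 128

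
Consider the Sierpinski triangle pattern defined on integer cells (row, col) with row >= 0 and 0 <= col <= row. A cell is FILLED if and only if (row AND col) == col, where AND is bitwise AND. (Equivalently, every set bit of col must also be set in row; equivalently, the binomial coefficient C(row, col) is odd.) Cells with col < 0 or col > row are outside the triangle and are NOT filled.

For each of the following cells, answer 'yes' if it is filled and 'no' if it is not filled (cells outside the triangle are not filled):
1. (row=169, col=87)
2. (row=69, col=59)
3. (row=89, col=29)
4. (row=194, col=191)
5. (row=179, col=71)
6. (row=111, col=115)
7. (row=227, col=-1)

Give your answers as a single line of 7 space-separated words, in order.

(169,87): row=0b10101001, col=0b1010111, row AND col = 0b1 = 1; 1 != 87 -> empty
(69,59): row=0b1000101, col=0b111011, row AND col = 0b1 = 1; 1 != 59 -> empty
(89,29): row=0b1011001, col=0b11101, row AND col = 0b11001 = 25; 25 != 29 -> empty
(194,191): row=0b11000010, col=0b10111111, row AND col = 0b10000010 = 130; 130 != 191 -> empty
(179,71): row=0b10110011, col=0b1000111, row AND col = 0b11 = 3; 3 != 71 -> empty
(111,115): col outside [0, 111] -> not filled
(227,-1): col outside [0, 227] -> not filled

Answer: no no no no no no no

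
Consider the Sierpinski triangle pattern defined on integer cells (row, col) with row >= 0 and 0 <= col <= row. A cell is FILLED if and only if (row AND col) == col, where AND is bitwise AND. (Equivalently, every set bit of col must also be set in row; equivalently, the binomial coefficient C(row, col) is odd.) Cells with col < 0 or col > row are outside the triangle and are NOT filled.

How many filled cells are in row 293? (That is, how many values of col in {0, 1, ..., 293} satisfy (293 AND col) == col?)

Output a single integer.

293 in binary = 100100101
popcount(293) = number of 1-bits in 100100101 = 4
A col c satisfies (293 AND c) == c iff every set bit of c is also set in 293; each of the 4 set bits of 293 can independently be on or off in c.
count = 2^4 = 16

Answer: 16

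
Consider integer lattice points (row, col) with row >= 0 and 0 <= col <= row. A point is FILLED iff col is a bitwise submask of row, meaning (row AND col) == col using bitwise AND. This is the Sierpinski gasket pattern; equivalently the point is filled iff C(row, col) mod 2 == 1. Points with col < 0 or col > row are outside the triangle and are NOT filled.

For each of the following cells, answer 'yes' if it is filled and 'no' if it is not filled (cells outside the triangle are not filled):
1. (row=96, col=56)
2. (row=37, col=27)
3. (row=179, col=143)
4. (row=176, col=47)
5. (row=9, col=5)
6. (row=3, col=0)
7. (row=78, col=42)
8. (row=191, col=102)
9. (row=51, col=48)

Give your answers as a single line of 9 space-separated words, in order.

(96,56): row=0b1100000, col=0b111000, row AND col = 0b100000 = 32; 32 != 56 -> empty
(37,27): row=0b100101, col=0b11011, row AND col = 0b1 = 1; 1 != 27 -> empty
(179,143): row=0b10110011, col=0b10001111, row AND col = 0b10000011 = 131; 131 != 143 -> empty
(176,47): row=0b10110000, col=0b101111, row AND col = 0b100000 = 32; 32 != 47 -> empty
(9,5): row=0b1001, col=0b101, row AND col = 0b1 = 1; 1 != 5 -> empty
(3,0): row=0b11, col=0b0, row AND col = 0b0 = 0; 0 == 0 -> filled
(78,42): row=0b1001110, col=0b101010, row AND col = 0b1010 = 10; 10 != 42 -> empty
(191,102): row=0b10111111, col=0b1100110, row AND col = 0b100110 = 38; 38 != 102 -> empty
(51,48): row=0b110011, col=0b110000, row AND col = 0b110000 = 48; 48 == 48 -> filled

Answer: no no no no no yes no no yes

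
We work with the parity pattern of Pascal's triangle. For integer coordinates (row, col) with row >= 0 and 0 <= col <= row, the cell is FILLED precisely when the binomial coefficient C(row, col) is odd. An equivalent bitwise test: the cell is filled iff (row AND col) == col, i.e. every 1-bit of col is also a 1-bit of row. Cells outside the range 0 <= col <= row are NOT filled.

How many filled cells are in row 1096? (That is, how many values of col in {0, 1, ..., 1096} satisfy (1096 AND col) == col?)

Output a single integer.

1096 in binary = 10001001000
popcount(1096) = number of 1-bits in 10001001000 = 3
A col c satisfies (1096 AND c) == c iff every set bit of c is also set in 1096; each of the 3 set bits of 1096 can independently be on or off in c.
count = 2^3 = 8

Answer: 8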